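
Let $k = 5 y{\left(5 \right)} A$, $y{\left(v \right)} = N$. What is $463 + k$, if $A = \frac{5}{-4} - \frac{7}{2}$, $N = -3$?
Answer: $\frac{2137}{4} \approx 534.25$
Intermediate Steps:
$y{\left(v \right)} = -3$
$A = - \frac{19}{4}$ ($A = 5 \left(- \frac{1}{4}\right) - \frac{7}{2} = - \frac{5}{4} - \frac{7}{2} = - \frac{19}{4} \approx -4.75$)
$k = \frac{285}{4}$ ($k = 5 \left(-3\right) \left(- \frac{19}{4}\right) = \left(-15\right) \left(- \frac{19}{4}\right) = \frac{285}{4} \approx 71.25$)
$463 + k = 463 + \frac{285}{4} = \frac{2137}{4}$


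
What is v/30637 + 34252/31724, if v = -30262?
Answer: 22336709/242982047 ≈ 0.091927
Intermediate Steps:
v/30637 + 34252/31724 = -30262/30637 + 34252/31724 = -30262*1/30637 + 34252*(1/31724) = -30262/30637 + 8563/7931 = 22336709/242982047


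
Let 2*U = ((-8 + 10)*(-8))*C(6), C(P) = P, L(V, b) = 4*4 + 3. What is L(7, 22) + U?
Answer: -29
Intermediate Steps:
L(V, b) = 19 (L(V, b) = 16 + 3 = 19)
U = -48 (U = (((-8 + 10)*(-8))*6)/2 = ((2*(-8))*6)/2 = (-16*6)/2 = (½)*(-96) = -48)
L(7, 22) + U = 19 - 48 = -29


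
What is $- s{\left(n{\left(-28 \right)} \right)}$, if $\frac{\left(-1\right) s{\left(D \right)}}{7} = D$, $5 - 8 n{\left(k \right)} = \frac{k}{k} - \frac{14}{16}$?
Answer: $\frac{273}{64} \approx 4.2656$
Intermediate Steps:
$n{\left(k \right)} = \frac{39}{64}$ ($n{\left(k \right)} = \frac{5}{8} - \frac{\frac{k}{k} - \frac{14}{16}}{8} = \frac{5}{8} - \frac{1 - \frac{7}{8}}{8} = \frac{5}{8} - \frac{1}{64} = \frac{39}{64}$)
$s{\left(D \right)} = - 7 D$
$- s{\left(n{\left(-28 \right)} \right)} = - \frac{\left(-7\right) 39}{64} = \left(-1\right) \left(- \frac{273}{64}\right) = \frac{273}{64}$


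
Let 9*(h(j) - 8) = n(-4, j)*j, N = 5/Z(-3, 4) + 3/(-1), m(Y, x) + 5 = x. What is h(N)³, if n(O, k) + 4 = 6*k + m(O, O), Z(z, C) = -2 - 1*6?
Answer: 254237645375/23887872 ≈ 10643.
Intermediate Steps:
m(Y, x) = -5 + x
Z(z, C) = -8 (Z(z, C) = -2 - 6 = -8)
n(O, k) = -9 + O + 6*k (n(O, k) = -4 + (6*k + (-5 + O)) = -4 + (-5 + O + 6*k) = -9 + O + 6*k)
N = -29/8 (N = 5/(-8) + 3/(-1) = 5*(-⅛) + 3*(-1) = -5/8 - 3 = -29/8 ≈ -3.6250)
h(j) = 8 + j*(-13 + 6*j)/9 (h(j) = 8 + ((-9 - 4 + 6*j)*j)/9 = 8 + ((-13 + 6*j)*j)/9 = 8 + (j*(-13 + 6*j))/9 = 8 + j*(-13 + 6*j)/9)
h(N)³ = (8 + (⅑)*(-29/8)*(-13 + 6*(-29/8)))³ = (8 + (⅑)*(-29/8)*(-13 - 87/4))³ = (8 + (⅑)*(-29/8)*(-139/4))³ = (8 + 4031/288)³ = (6335/288)³ = 254237645375/23887872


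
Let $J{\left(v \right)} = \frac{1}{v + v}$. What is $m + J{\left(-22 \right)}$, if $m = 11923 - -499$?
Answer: $\frac{546567}{44} \approx 12422.0$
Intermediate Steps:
$J{\left(v \right)} = \frac{1}{2 v}$
$m = 12422$ ($m = 11923 + 499 = 12422$)
$m + J{\left(-22 \right)} = 12422 + \frac{1}{2 \left(-22\right)} = 12422 + \frac{1}{2} \left(- \frac{1}{22}\right) = 12422 - \frac{1}{44} = \frac{546567}{44}$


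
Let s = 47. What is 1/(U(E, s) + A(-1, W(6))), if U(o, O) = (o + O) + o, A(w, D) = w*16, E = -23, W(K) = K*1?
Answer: -1/15 ≈ -0.066667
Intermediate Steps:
W(K) = K
A(w, D) = 16*w
U(o, O) = O + 2*o (U(o, O) = (O + o) + o = O + 2*o)
1/(U(E, s) + A(-1, W(6))) = 1/((47 + 2*(-23)) + 16*(-1)) = 1/((47 - 46) - 16) = 1/(1 - 16) = 1/(-15) = -1/15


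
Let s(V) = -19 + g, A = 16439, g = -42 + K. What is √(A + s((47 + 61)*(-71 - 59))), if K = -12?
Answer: 7*√334 ≈ 127.93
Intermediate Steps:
g = -54 (g = -42 - 12 = -54)
s(V) = -73 (s(V) = -19 - 54 = -73)
√(A + s((47 + 61)*(-71 - 59))) = √(16439 - 73) = √16366 = 7*√334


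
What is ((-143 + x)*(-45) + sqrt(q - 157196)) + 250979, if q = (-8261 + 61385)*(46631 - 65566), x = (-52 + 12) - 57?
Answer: 261779 + 2*I*sqrt(251515034) ≈ 2.6178e+5 + 31718.0*I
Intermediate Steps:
x = -97 (x = -40 - 57 = -97)
q = -1005902940 (q = 53124*(-18935) = -1005902940)
((-143 + x)*(-45) + sqrt(q - 157196)) + 250979 = ((-143 - 97)*(-45) + sqrt(-1005902940 - 157196)) + 250979 = (-240*(-45) + sqrt(-1006060136)) + 250979 = (10800 + 2*I*sqrt(251515034)) + 250979 = 261779 + 2*I*sqrt(251515034)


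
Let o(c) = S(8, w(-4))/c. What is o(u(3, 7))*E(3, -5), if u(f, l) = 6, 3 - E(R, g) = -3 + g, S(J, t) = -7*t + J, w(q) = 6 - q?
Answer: -341/3 ≈ -113.67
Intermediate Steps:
S(J, t) = J - 7*t
E(R, g) = 6 - g (E(R, g) = 3 - (-3 + g) = 3 + (3 - g) = 6 - g)
o(c) = -62/c (o(c) = (8 - 7*(6 - 1*(-4)))/c = (8 - 7*(6 + 4))/c = (8 - 7*10)/c = (8 - 70)/c = -62/c)
o(u(3, 7))*E(3, -5) = (-62/6)*(6 - 1*(-5)) = (-62*⅙)*(6 + 5) = -31/3*11 = -341/3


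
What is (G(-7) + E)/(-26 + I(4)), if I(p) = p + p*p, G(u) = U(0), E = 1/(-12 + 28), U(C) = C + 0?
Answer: -1/96 ≈ -0.010417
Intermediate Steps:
U(C) = C
E = 1/16 ≈ 0.062500
G(u) = 0
I(p) = p + p²
(G(-7) + E)/(-26 + I(4)) = (0 + 1/16)/(-26 + 4*(1 + 4)) = (1/16)/(-26 + 4*5) = (1/16)/(-26 + 20) = (1/16)/(-6) = -⅙*1/16 = -1/96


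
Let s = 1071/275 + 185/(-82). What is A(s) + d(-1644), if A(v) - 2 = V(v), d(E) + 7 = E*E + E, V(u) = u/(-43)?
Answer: 2619108972603/969650 ≈ 2.7011e+6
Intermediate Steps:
V(u) = -u/43 (V(u) = u*(-1/43) = -u/43)
d(E) = -7 + E + E² (d(E) = -7 + (E*E + E) = -7 + (E² + E) = -7 + (E + E²) = -7 + E + E²)
s = 36947/22550 (s = 1071*(1/275) + 185*(-1/82) = 1071/275 - 185/82 = 36947/22550 ≈ 1.6384)
A(v) = 2 - v/43
A(s) + d(-1644) = (2 - 1/43*36947/22550) + (-7 - 1644 + (-1644)²) = (2 - 36947/969650) + (-7 - 1644 + 2702736) = 1902353/969650 + 2701085 = 2619108972603/969650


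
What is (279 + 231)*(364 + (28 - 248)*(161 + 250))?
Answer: -45928560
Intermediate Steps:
(279 + 231)*(364 + (28 - 248)*(161 + 250)) = 510*(364 - 220*411) = 510*(364 - 90420) = 510*(-90056) = -45928560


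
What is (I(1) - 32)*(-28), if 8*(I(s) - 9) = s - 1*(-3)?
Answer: 630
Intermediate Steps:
I(s) = 75/8 + s/8 (I(s) = 9 + (s - 1*(-3))/8 = 9 + (s + 3)/8 = 9 + (3 + s)/8 = 9 + (3/8 + s/8) = 75/8 + s/8)
(I(1) - 32)*(-28) = ((75/8 + (⅛)*1) - 32)*(-28) = ((75/8 + ⅛) - 32)*(-28) = (19/2 - 32)*(-28) = -45/2*(-28) = 630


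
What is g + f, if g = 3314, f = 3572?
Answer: 6886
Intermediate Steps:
g + f = 3314 + 3572 = 6886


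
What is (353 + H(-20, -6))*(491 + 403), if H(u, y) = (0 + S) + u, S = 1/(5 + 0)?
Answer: 1489404/5 ≈ 2.9788e+5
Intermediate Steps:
S = 1/5 ≈ 0.20000
H(u, y) = 1/5 + u (H(u, y) = (0 + 1/5) + u = 1/5 + u)
(353 + H(-20, -6))*(491 + 403) = (353 + (1/5 - 20))*(491 + 403) = (353 - 99/5)*894 = (1666/5)*894 = 1489404/5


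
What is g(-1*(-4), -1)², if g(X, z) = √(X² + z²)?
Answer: 17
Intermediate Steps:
g(-1*(-4), -1)² = (√((-1*(-4))² + (-1)²))² = (√(4² + 1))² = (√(16 + 1))² = (√17)² = 17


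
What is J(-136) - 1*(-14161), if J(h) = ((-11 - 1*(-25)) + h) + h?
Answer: 13903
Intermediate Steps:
J(h) = 14 + 2*h (J(h) = ((-11 + 25) + h) + h = (14 + h) + h = 14 + 2*h)
J(-136) - 1*(-14161) = (14 + 2*(-136)) - 1*(-14161) = (14 - 272) + 14161 = -258 + 14161 = 13903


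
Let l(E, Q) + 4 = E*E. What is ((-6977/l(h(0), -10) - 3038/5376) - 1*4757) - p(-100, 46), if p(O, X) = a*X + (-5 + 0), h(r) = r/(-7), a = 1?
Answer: -1172857/384 ≈ -3054.3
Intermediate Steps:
h(r) = -r/7 (h(r) = r*(-⅐) = -r/7)
l(E, Q) = -4 + E² (l(E, Q) = -4 + E*E = -4 + E²)
p(O, X) = -5 + X (p(O, X) = 1*X + (-5 + 0) = X - 5 = -5 + X)
((-6977/l(h(0), -10) - 3038/5376) - 1*4757) - p(-100, 46) = ((-6977/(-4 + (-⅐*0)²) - 3038/5376) - 1*4757) - (-5 + 46) = ((-6977/(-4 + 0²) - 3038*1/5376) - 4757) - 1*41 = ((-6977/(-4 + 0) - 217/384) - 4757) - 41 = ((-6977/(-4) - 217/384) - 4757) - 41 = ((-6977*(-¼) - 217/384) - 4757) - 41 = ((6977/4 - 217/384) - 4757) - 41 = (669575/384 - 4757) - 41 = -1157113/384 - 41 = -1172857/384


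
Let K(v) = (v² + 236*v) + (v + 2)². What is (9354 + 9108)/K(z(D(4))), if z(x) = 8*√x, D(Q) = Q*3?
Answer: -710787/1046630 + 886176*√3/523315 ≈ 2.2539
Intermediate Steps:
D(Q) = 3*Q
K(v) = v² + (2 + v)² + 236*v (K(v) = (v² + 236*v) + (2 + v)² = v² + (2 + v)² + 236*v)
(9354 + 9108)/K(z(D(4))) = (9354 + 9108)/(4 + 2*(8*√(3*4))² + 240*(8*√(3*4))) = 18462/(4 + 2*(8*√12)² + 240*(8*√12)) = 18462/(4 + 2*(8*(2*√3))² + 240*(8*(2*√3))) = 18462/(4 + 2*(16*√3)² + 240*(16*√3)) = 18462/(4 + 2*768 + 3840*√3) = 18462/(4 + 1536 + 3840*√3) = 18462/(1540 + 3840*√3)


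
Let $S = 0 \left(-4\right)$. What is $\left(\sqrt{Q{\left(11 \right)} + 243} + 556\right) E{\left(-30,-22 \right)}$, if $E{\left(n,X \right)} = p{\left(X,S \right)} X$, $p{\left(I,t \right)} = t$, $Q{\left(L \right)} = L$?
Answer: $0$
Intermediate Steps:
$S = 0$
$E{\left(n,X \right)} = 0$ ($E{\left(n,X \right)} = 0 X = 0$)
$\left(\sqrt{Q{\left(11 \right)} + 243} + 556\right) E{\left(-30,-22 \right)} = \left(\sqrt{11 + 243} + 556\right) 0 = \left(\sqrt{254} + 556\right) 0 = \left(556 + \sqrt{254}\right) 0 = 0$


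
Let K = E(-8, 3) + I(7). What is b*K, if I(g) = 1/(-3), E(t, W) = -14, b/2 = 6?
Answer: -172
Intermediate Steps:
b = 12 (b = 2*6 = 12)
I(g) = -⅓
K = -43/3 (K = -14 - ⅓ = -43/3 ≈ -14.333)
b*K = 12*(-43/3) = -172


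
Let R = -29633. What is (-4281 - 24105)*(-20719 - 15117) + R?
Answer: 1017211063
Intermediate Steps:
(-4281 - 24105)*(-20719 - 15117) + R = (-4281 - 24105)*(-20719 - 15117) - 29633 = -28386*(-35836) - 29633 = 1017240696 - 29633 = 1017211063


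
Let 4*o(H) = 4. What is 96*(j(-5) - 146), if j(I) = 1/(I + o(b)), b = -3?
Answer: -14040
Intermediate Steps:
o(H) = 1 (o(H) = (¼)*4 = 1)
j(I) = 1/(1 + I) (j(I) = 1/(I + 1) = 1/(1 + I))
96*(j(-5) - 146) = 96*(1/(1 - 5) - 146) = 96*(1/(-4) - 146) = 96*(-¼ - 146) = 96*(-585/4) = -14040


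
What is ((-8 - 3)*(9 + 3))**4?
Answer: 303595776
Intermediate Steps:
((-8 - 3)*(9 + 3))**4 = (-11*12)**4 = (-132)**4 = 303595776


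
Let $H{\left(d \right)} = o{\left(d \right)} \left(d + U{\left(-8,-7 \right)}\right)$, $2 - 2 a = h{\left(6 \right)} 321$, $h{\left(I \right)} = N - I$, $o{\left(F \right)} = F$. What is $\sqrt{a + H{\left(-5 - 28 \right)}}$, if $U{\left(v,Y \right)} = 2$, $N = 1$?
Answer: $\frac{\sqrt{7306}}{2} \approx 42.738$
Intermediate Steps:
$h{\left(I \right)} = 1 - I$
$a = \frac{1607}{2}$ ($a = 1 - \frac{\left(1 - 6\right) 321}{2} = 1 - \frac{\left(-5\right) 321}{2} = 1 - - \frac{1605}{2} = 1 + \frac{1605}{2} = \frac{1607}{2} \approx 803.5$)
$H{\left(d \right)} = d \left(2 + d\right)$ ($H{\left(d \right)} = d \left(d + 2\right) = d \left(2 + d\right)$)
$\sqrt{a + H{\left(-5 - 28 \right)}} = \sqrt{\frac{1607}{2} + \left(-5 - 28\right) \left(2 - 33\right)} = \sqrt{\frac{1607}{2} - 33 \left(2 - 33\right)} = \sqrt{\frac{1607}{2} - -1023} = \sqrt{\frac{1607}{2} + 1023} = \sqrt{\frac{3653}{2}} = \frac{\sqrt{7306}}{2}$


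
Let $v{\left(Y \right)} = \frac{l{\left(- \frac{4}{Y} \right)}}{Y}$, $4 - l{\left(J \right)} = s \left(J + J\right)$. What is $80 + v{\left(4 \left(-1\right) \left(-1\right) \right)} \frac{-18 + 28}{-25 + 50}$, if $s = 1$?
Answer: $\frac{403}{5} \approx 80.6$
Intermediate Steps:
$l{\left(J \right)} = 4 - 2 J$ ($l{\left(J \right)} = 4 - 1 \left(J + J\right) = 4 - 1 \cdot 2 J = 4 - 2 J$)
$v{\left(Y \right)} = \frac{4 + \frac{8}{Y}}{Y}$ ($v{\left(Y \right)} = \frac{4 - 2 \left(- \frac{4}{Y}\right)}{Y} = \frac{4 + \frac{8}{Y}}{Y}$)
$80 + v{\left(4 \left(-1\right) \left(-1\right) \right)} \frac{-18 + 28}{-25 + 50} = 80 + \frac{4 \left(2 + 4 \left(-1\right) \left(-1\right)\right)}{16} \frac{-18 + 28}{-25 + 50} = 80 + \frac{4 \left(2 - -4\right)}{16} \cdot \frac{10}{25} = 80 + \frac{4 \left(2 + 4\right)}{16} \cdot 10 \cdot \frac{1}{25} = 80 + 4 \cdot \frac{1}{16} \cdot 6 \cdot \frac{2}{5} = 80 + \frac{3}{2} \cdot \frac{2}{5} = 80 + \frac{3}{5} = \frac{403}{5}$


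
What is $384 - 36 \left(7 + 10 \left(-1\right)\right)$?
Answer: $492$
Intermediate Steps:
$384 - 36 \left(7 + 10 \left(-1\right)\right) = 384 - 36 \left(7 - 10\right) = 384 - -108 = 384 + 108 = 492$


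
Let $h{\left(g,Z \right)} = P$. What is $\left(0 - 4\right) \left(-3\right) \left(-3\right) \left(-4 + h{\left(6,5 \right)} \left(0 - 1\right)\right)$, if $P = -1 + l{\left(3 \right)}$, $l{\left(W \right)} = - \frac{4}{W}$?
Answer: $60$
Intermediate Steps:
$P = - \frac{7}{3}$ ($P = -1 - \frac{4}{3} = - \frac{7}{3} \approx -2.3333$)
$h{\left(g,Z \right)} = - \frac{7}{3}$
$\left(0 - 4\right) \left(-3\right) \left(-3\right) \left(-4 + h{\left(6,5 \right)} \left(0 - 1\right)\right) = \left(0 - 4\right) \left(-3\right) \left(-3\right) \left(-4 - \frac{7 \left(0 - 1\right)}{3}\right) = \left(-4\right) \left(-3\right) \left(-3\right) \left(-4 - - \frac{7}{3}\right) = 12 \left(-3\right) \left(-4 + \frac{7}{3}\right) = \left(-36\right) \left(- \frac{5}{3}\right) = 60$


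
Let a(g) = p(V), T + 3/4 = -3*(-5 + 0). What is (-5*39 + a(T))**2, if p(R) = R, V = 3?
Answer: 36864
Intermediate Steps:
T = 57/4 (T = -3/4 - 3*(-5 + 0) = -3/4 - 3*(-5) = -3/4 + 15 = 57/4 ≈ 14.250)
a(g) = 3
(-5*39 + a(T))**2 = (-5*39 + 3)**2 = (-195 + 3)**2 = (-192)**2 = 36864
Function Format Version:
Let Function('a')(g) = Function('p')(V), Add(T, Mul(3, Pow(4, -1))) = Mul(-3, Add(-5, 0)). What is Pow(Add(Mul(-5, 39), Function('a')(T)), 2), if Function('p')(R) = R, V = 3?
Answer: 36864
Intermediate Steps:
T = Rational(57, 4) (T = Add(Rational(-3, 4), Mul(-3, Add(-5, 0))) = Add(Rational(-3, 4), Mul(-3, -5)) = Add(Rational(-3, 4), 15) = Rational(57, 4) ≈ 14.250)
Function('a')(g) = 3
Pow(Add(Mul(-5, 39), Function('a')(T)), 2) = Pow(Add(Mul(-5, 39), 3), 2) = Pow(Add(-195, 3), 2) = Pow(-192, 2) = 36864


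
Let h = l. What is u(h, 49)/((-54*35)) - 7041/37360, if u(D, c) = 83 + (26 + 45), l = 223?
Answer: -272299/1008720 ≈ -0.26995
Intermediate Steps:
h = 223
u(D, c) = 154 (u(D, c) = 83 + 71 = 154)
u(h, 49)/((-54*35)) - 7041/37360 = 154/((-54*35)) - 7041/37360 = 154/(-1890) - 7041*1/37360 = 154*(-1/1890) - 7041/37360 = -11/135 - 7041/37360 = -272299/1008720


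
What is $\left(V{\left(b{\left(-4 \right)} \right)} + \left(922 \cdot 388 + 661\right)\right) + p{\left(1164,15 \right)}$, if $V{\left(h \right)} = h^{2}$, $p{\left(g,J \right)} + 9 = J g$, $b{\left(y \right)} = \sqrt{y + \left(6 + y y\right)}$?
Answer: $375866$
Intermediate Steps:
$b{\left(y \right)} = \sqrt{6 + y + y^{2}}$ ($b{\left(y \right)} = \sqrt{y + \left(6 + y^{2}\right)} = \sqrt{6 + y + y^{2}}$)
$p{\left(g,J \right)} = -9 + J g$
$\left(V{\left(b{\left(-4 \right)} \right)} + \left(922 \cdot 388 + 661\right)\right) + p{\left(1164,15 \right)} = \left(\left(\sqrt{6 - 4 + \left(-4\right)^{2}}\right)^{2} + \left(922 \cdot 388 + 661\right)\right) + \left(-9 + 15 \cdot 1164\right) = \left(\left(\sqrt{6 - 4 + 16}\right)^{2} + \left(357736 + 661\right)\right) + \left(-9 + 17460\right) = \left(\left(\sqrt{18}\right)^{2} + 358397\right) + 17451 = \left(\left(3 \sqrt{2}\right)^{2} + 358397\right) + 17451 = \left(18 + 358397\right) + 17451 = 358415 + 17451 = 375866$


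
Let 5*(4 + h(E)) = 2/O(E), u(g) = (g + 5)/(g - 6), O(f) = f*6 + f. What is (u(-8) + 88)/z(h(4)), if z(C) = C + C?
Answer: -6175/558 ≈ -11.066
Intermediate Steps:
O(f) = 7*f (O(f) = 6*f + f = 7*f)
u(g) = (5 + g)/(-6 + g)
h(E) = -4 + 2/(35*E) (h(E) = -4 + (2/((7*E)))/5 = -4 + (2*(1/(7*E)))/5 = -4 + (2/(7*E))/5 = -4 + 2/(35*E))
z(C) = 2*C
(u(-8) + 88)/z(h(4)) = ((5 - 8)/(-6 - 8) + 88)/((2*(-4 + (2/35)/4))) = (-3/(-14) + 88)/((2*(-4 + (2/35)*(¼)))) = (-1/14*(-3) + 88)/((2*(-4 + 1/70))) = (3/14 + 88)/((2*(-279/70))) = (1235/14)/(-279/35) = -35/279*1235/14 = -6175/558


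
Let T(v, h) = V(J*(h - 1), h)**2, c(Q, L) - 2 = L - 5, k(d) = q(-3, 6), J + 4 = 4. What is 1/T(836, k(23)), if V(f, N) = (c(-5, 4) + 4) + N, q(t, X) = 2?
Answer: 1/49 ≈ 0.020408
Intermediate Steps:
J = 0 (J = -4 + 4 = 0)
k(d) = 2
c(Q, L) = -3 + L (c(Q, L) = 2 + (L - 5) = 2 + (-5 + L) = -3 + L)
V(f, N) = 5 + N (V(f, N) = ((-3 + 4) + 4) + N = (1 + 4) + N = 5 + N)
T(v, h) = (5 + h)**2
1/T(836, k(23)) = 1/((5 + 2)**2) = 1/(7**2) = 1/49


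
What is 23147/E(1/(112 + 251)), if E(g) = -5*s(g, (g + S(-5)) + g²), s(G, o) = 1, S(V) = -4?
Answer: -23147/5 ≈ -4629.4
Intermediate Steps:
E(g) = -5 (E(g) = -5*1 = -5)
23147/E(1/(112 + 251)) = 23147/(-5) = 23147*(-⅕) = -23147/5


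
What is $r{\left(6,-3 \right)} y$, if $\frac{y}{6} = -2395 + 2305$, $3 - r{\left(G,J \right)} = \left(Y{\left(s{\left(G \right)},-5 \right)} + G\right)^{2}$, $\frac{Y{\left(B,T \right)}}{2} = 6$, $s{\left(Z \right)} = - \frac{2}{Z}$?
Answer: $173340$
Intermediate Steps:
$Y{\left(B,T \right)} = 12$ ($Y{\left(B,T \right)} = 2 \cdot 6 = 12$)
$r{\left(G,J \right)} = 3 - \left(12 + G\right)^{2}$
$y = -540$ ($y = 6 \left(-2395 + 2305\right) = 6 \left(-90\right) = -540$)
$r{\left(6,-3 \right)} y = \left(3 - \left(12 + 6\right)^{2}\right) \left(-540\right) = \left(3 - 18^{2}\right) \left(-540\right) = \left(3 - 324\right) \left(-540\right) = \left(-321\right) \left(-540\right) = 173340$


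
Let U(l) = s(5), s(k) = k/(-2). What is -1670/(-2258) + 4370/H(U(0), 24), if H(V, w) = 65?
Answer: 997601/14677 ≈ 67.970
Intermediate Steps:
s(k) = -k/2 (s(k) = k*(-1/2) = -k/2)
U(l) = -5/2 (U(l) = -1/2*5 = -5/2)
-1670/(-2258) + 4370/H(U(0), 24) = -1670/(-2258) + 4370/65 = -1670*(-1/2258) + 4370*(1/65) = 835/1129 + 874/13 = 997601/14677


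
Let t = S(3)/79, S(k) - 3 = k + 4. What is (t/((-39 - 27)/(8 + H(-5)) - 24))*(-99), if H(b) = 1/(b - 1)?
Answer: 7755/20066 ≈ 0.38647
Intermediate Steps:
H(b) = 1/(-1 + b)
S(k) = 7 + k (S(k) = 3 + (k + 4) = 3 + (4 + k) = 7 + k)
t = 10/79 (t = (7 + 3)/79 = 10*(1/79) = 10/79 ≈ 0.12658)
(t/((-39 - 27)/(8 + H(-5)) - 24))*(-99) = ((10/79)/((-39 - 27)/(8 + 1/(-1 - 5)) - 24))*(-99) = ((10/79)/(-66/(8 + 1/(-6)) - 24))*(-99) = ((10/79)/(-66/(8 - ⅙) - 24))*(-99) = ((10/79)/(-66/47/6 - 24))*(-99) = ((10/79)/(-66*6/47 - 24))*(-99) = ((10/79)/(-396/47 - 24))*(-99) = ((10/79)/(-1524/47))*(-99) = -47/1524*10/79*(-99) = -235/60198*(-99) = 7755/20066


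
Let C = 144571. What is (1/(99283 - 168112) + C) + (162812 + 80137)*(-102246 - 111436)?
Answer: -3573166931739364/68829 ≈ -5.1914e+10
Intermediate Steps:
(1/(99283 - 168112) + C) + (162812 + 80137)*(-102246 - 111436) = (1/(99283 - 168112) + 144571) + (162812 + 80137)*(-102246 - 111436) = (1/(-68829) + 144571) + 242949*(-213682) = (-1/68829 + 144571) - 51913828218 = 9950677358/68829 - 51913828218 = -3573166931739364/68829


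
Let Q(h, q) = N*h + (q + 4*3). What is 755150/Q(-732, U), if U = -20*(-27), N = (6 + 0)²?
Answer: -15103/516 ≈ -29.269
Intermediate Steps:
N = 36 (N = 6² = 36)
U = 540
Q(h, q) = 12 + q + 36*h (Q(h, q) = 36*h + (q + 4*3) = 36*h + (q + 12) = 36*h + (12 + q) = 12 + q + 36*h)
755150/Q(-732, U) = 755150/(12 + 540 + 36*(-732)) = 755150/(12 + 540 - 26352) = 755150/(-25800) = 755150*(-1/25800) = -15103/516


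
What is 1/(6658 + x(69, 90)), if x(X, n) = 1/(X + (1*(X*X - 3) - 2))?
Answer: 4825/32124851 ≈ 0.00015020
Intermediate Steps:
x(X, n) = 1/(-5 + X + X**2) (x(X, n) = 1/(X + (1*(X**2 - 3) - 2)) = 1/(X + (1*(-3 + X**2) - 2)) = 1/(X + ((-3 + X**2) - 2)) = 1/(X + (-5 + X**2)) = 1/(-5 + X + X**2))
1/(6658 + x(69, 90)) = 1/(6658 + 1/(-5 + 69 + 69**2)) = 1/(6658 + 1/(-5 + 69 + 4761)) = 1/(6658 + 1/4825) = 1/(32124851/4825) = 4825/32124851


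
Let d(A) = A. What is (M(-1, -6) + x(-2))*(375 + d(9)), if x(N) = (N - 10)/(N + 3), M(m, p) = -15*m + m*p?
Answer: 3456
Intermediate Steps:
x(N) = (-10 + N)/(3 + N)
(M(-1, -6) + x(-2))*(375 + d(9)) = (-(-15 - 6) + (-10 - 2)/(3 - 2))*(375 + 9) = (-1*(-21) - 12/1)*384 = (21 + 1*(-12))*384 = (21 - 12)*384 = 9*384 = 3456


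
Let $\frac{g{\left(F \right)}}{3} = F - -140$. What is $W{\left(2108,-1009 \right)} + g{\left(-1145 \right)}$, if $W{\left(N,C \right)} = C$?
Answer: $-4024$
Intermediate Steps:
$g{\left(F \right)} = 420 + 3 F$ ($g{\left(F \right)} = 3 \left(F - -140\right) = 3 \left(F + 140\right) = 3 \left(140 + F\right) = 420 + 3 F$)
$W{\left(2108,-1009 \right)} + g{\left(-1145 \right)} = -1009 + \left(420 + 3 \left(-1145\right)\right) = -1009 + \left(420 - 3435\right) = -1009 - 3015 = -4024$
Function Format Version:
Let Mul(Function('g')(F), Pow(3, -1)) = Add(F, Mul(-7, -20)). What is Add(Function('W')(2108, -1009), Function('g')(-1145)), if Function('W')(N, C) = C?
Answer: -4024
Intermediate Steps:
Function('g')(F) = Add(420, Mul(3, F)) (Function('g')(F) = Mul(3, Add(F, Mul(-7, -20))) = Mul(3, Add(F, 140)) = Mul(3, Add(140, F)) = Add(420, Mul(3, F)))
Add(Function('W')(2108, -1009), Function('g')(-1145)) = Add(-1009, Add(420, Mul(3, -1145))) = Add(-1009, Add(420, -3435)) = Add(-1009, -3015) = -4024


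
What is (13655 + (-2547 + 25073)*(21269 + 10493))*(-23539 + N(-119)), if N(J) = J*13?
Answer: -17948643339162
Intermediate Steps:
N(J) = 13*J
(13655 + (-2547 + 25073)*(21269 + 10493))*(-23539 + N(-119)) = (13655 + (-2547 + 25073)*(21269 + 10493))*(-23539 + 13*(-119)) = (13655 + 22526*31762)*(-23539 - 1547) = (13655 + 715470812)*(-25086) = 715484467*(-25086) = -17948643339162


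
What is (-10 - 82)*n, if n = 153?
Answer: -14076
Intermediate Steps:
(-10 - 82)*n = (-10 - 82)*153 = -92*153 = -14076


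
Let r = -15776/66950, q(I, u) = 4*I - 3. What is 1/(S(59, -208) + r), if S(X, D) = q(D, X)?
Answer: -33475/27959513 ≈ -0.0011973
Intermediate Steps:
q(I, u) = -3 + 4*I
S(X, D) = -3 + 4*D
r = -7888/33475 (r = -15776*1/66950 = -7888/33475 ≈ -0.23564)
1/(S(59, -208) + r) = 1/((-3 + 4*(-208)) - 7888/33475) = 1/((-3 - 832) - 7888/33475) = 1/(-835 - 7888/33475) = 1/(-27959513/33475) = -33475/27959513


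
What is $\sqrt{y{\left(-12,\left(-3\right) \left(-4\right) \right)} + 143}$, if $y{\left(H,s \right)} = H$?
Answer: $\sqrt{131} \approx 11.446$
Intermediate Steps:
$\sqrt{y{\left(-12,\left(-3\right) \left(-4\right) \right)} + 143} = \sqrt{-12 + 143} = \sqrt{131}$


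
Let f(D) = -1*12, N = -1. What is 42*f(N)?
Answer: -504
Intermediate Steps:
f(D) = -12
42*f(N) = 42*(-12) = -504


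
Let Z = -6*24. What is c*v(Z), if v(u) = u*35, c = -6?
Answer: 30240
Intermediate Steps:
Z = -144
v(u) = 35*u
c*v(Z) = -210*(-144) = -6*(-5040) = 30240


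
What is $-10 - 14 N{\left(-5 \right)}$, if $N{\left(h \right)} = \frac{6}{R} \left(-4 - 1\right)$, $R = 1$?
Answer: $410$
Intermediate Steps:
$N{\left(h \right)} = -30$ ($N{\left(h \right)} = \frac{6}{1} \left(-4 - 1\right) = 6 \cdot 1 \left(-5\right) = 6 \left(-5\right) = -30$)
$-10 - 14 N{\left(-5 \right)} = -10 - -420 = -10 + 420 = 410$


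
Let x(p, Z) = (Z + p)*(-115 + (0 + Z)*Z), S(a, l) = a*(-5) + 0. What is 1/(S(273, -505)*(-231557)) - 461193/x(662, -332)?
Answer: -3736298393/294371467390 ≈ -0.012692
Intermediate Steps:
S(a, l) = -5*a (S(a, l) = -5*a + 0 = -5*a)
x(p, Z) = (-115 + Z²)*(Z + p) (x(p, Z) = (Z + p)*(-115 + Z*Z) = (Z + p)*(-115 + Z²) = (-115 + Z²)*(Z + p))
1/(S(273, -505)*(-231557)) - 461193/x(662, -332) = 1/(-5*273*(-231557)) - 461193/((-332)³ - 115*(-332) - 115*662 + 662*(-332)²) = -1/231557/(-1365) - 461193/(-36594368 + 38180 - 76130 + 662*110224) = -1/1365*(-1/231557) - 461193/(-36594368 + 38180 - 76130 + 72968288) = 1/316075305 - 461193/36335970 = 1/316075305 - 461193*1/36335970 = 1/316075305 - 9043/712470 = -3736298393/294371467390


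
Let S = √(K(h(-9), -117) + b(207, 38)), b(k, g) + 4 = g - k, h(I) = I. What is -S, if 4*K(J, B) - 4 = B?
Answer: -I*√805/2 ≈ -14.186*I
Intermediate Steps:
K(J, B) = 1 + B/4
b(k, g) = -4 + g - k (b(k, g) = -4 + (g - k) = -4 + g - k)
S = I*√805/2 (S = √((1 + (¼)*(-117)) + (-4 + 38 - 1*207)) = √((1 - 117/4) + (-4 + 38 - 207)) = √(-113/4 - 173) = √(-805/4) = I*√805/2 ≈ 14.186*I)
-S = -I*√805/2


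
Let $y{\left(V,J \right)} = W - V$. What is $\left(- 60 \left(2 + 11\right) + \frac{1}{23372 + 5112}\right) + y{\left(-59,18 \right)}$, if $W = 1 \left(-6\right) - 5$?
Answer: $- \frac{20850287}{28484} \approx -732.0$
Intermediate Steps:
$W = -11$ ($W = -6 - 5 = -11$)
$y{\left(V,J \right)} = -11 - V$
$\left(- 60 \left(2 + 11\right) + \frac{1}{23372 + 5112}\right) + y{\left(-59,18 \right)} = \left(- 60 \left(2 + 11\right) + \frac{1}{23372 + 5112}\right) - -48 = \left(\left(-60\right) 13 + \frac{1}{28484}\right) + \left(-11 + 59\right) = \left(-780 + \frac{1}{28484}\right) + 48 = - \frac{22217519}{28484} + 48 = - \frac{20850287}{28484}$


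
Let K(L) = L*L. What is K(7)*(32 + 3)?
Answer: 1715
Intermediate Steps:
K(L) = L²
K(7)*(32 + 3) = 7²*(32 + 3) = 49*35 = 1715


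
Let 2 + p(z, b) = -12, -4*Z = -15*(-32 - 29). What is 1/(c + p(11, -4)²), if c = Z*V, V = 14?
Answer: -2/6013 ≈ -0.00033261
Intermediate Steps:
Z = -915/4 (Z = -(-15)*(-32 - 29)/4 = -(-15)*(-61)/4 = -¼*915 = -915/4 ≈ -228.75)
p(z, b) = -14 (p(z, b) = -2 - 12 = -14)
c = -6405/2 (c = -915/4*14 = -6405/2 ≈ -3202.5)
1/(c + p(11, -4)²) = 1/(-6405/2 + (-14)²) = 1/(-6405/2 + 196) = 1/(-6013/2) = -2/6013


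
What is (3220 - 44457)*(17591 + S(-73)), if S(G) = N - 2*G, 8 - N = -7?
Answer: -732039224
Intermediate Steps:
N = 15 (N = 8 - 1*(-7) = 8 + 7 = 15)
S(G) = 15 - 2*G
(3220 - 44457)*(17591 + S(-73)) = (3220 - 44457)*(17591 + (15 - 2*(-73))) = -41237*(17591 + (15 + 146)) = -41237*(17591 + 161) = -41237*17752 = -732039224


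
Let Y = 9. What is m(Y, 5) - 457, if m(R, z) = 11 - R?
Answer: -455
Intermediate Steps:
m(Y, 5) - 457 = (11 - 1*9) - 457 = (11 - 9) - 457 = 2 - 457 = -455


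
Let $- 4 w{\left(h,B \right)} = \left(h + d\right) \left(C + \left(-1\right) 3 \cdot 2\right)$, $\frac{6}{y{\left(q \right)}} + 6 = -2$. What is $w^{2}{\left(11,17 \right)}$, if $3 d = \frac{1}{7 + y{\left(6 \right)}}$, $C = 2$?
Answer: $\frac{687241}{5625} \approx 122.18$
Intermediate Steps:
$y{\left(q \right)} = - \frac{3}{4}$ ($y{\left(q \right)} = \frac{6}{-6 - 2} = \frac{6}{-8} = 6 \left(- \frac{1}{8}\right) = - \frac{3}{4}$)
$d = \frac{4}{75}$ ($d = \frac{1}{3 \left(7 - \frac{3}{4}\right)} = \frac{1}{3 \cdot \frac{25}{4}} = \frac{1}{3} \cdot \frac{4}{25} = \frac{4}{75} \approx 0.053333$)
$w{\left(h,B \right)} = \frac{4}{75} + h$ ($w{\left(h,B \right)} = - \frac{\left(h + \frac{4}{75}\right) \left(2 + \left(-1\right) 3 \cdot 2\right)}{4} = - \frac{\left(\frac{4}{75} + h\right) \left(2 - 6\right)}{4} = - \frac{\left(\frac{4}{75} + h\right) \left(-4\right)}{4} = - \frac{- \frac{16}{75} - 4 h}{4} = \frac{4}{75} + h$)
$w^{2}{\left(11,17 \right)} = \left(\frac{4}{75} + 11\right)^{2} = \left(\frac{829}{75}\right)^{2} = \frac{687241}{5625}$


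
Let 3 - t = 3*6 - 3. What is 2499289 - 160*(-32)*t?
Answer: 2437849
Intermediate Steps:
t = -12 (t = 3 - (3*6 - 3) = 3 - (18 - 3) = 3 - 1*15 = 3 - 15 = -12)
2499289 - 160*(-32)*t = 2499289 - 160*(-32)*(-12) = 2499289 - (-5120)*(-12) = 2499289 - 1*61440 = 2499289 - 61440 = 2437849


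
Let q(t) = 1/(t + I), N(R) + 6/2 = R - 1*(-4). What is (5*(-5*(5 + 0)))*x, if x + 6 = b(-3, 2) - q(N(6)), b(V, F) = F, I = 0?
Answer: 3625/7 ≈ 517.86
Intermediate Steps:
N(R) = 1 + R (N(R) = -3 + (R - 1*(-4)) = -3 + (R + 4) = -3 + (4 + R) = 1 + R)
q(t) = 1/t (q(t) = 1/(t + 0) = 1/t)
x = -29/7 (x = -6 + (2 - 1/(1 + 6)) = -6 + (2 - 1/7) = -6 + (2 - 1*⅐) = -6 + (2 - ⅐) = -6 + 13/7 = -29/7 ≈ -4.1429)
(5*(-5*(5 + 0)))*x = (5*(-5*(5 + 0)))*(-29/7) = (5*(-5*5))*(-29/7) = (5*(-25))*(-29/7) = -125*(-29/7) = 3625/7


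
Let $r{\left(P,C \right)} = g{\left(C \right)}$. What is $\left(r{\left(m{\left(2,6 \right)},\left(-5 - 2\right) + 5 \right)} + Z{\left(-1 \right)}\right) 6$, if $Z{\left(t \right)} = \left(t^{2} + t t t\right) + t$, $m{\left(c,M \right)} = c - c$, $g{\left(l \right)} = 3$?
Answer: $12$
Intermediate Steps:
$m{\left(c,M \right)} = 0$
$r{\left(P,C \right)} = 3$
$Z{\left(t \right)} = t + t^{2} + t^{3}$ ($Z{\left(t \right)} = \left(t^{2} + t^{2} t\right) + t = \left(t^{2} + t^{3}\right) + t = t + t^{2} + t^{3}$)
$\left(r{\left(m{\left(2,6 \right)},\left(-5 - 2\right) + 5 \right)} + Z{\left(-1 \right)}\right) 6 = \left(3 - \left(1 - 1 + \left(-1\right)^{2}\right)\right) 6 = \left(3 - \left(1 - 1 + 1\right)\right) 6 = \left(3 - 1\right) 6 = 2 \cdot 6 = 12$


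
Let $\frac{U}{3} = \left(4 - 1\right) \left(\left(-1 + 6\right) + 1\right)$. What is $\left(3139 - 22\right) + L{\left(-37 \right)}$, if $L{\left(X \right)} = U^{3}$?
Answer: $160581$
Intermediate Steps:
$U = 54$ ($U = 3 \left(4 - 1\right) \left(\left(-1 + 6\right) + 1\right) = 3 \cdot 3 \left(5 + 1\right) = 3 \cdot 3 \cdot 6 = 3 \cdot 18 = 54$)
$L{\left(X \right)} = 157464$ ($L{\left(X \right)} = 54^{3} = 157464$)
$\left(3139 - 22\right) + L{\left(-37 \right)} = \left(3139 - 22\right) + 157464 = 3117 + 157464 = 160581$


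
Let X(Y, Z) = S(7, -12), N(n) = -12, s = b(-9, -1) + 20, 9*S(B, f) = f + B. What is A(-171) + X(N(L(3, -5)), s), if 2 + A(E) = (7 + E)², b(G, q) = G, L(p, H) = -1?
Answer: 242041/9 ≈ 26893.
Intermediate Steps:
S(B, f) = B/9 + f/9 (S(B, f) = (f + B)/9 = (B + f)/9 = B/9 + f/9)
A(E) = -2 + (7 + E)²
s = 11 (s = -9 + 20 = 11)
X(Y, Z) = -5/9 (X(Y, Z) = (⅑)*7 + (⅑)*(-12) = 7/9 - 4/3 = -5/9)
A(-171) + X(N(L(3, -5)), s) = (-2 + (7 - 171)²) - 5/9 = (-2 + (-164)²) - 5/9 = (-2 + 26896) - 5/9 = 26894 - 5/9 = 242041/9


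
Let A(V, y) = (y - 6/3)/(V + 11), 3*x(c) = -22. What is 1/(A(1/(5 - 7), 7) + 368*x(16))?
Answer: -21/56662 ≈ -0.00037062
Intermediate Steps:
x(c) = -22/3 (x(c) = (⅓)*(-22) = -22/3)
A(V, y) = (-2 + y)/(11 + V) (A(V, y) = (y - 6*⅓)/(11 + V) = (y - 2)/(11 + V) = (-2 + y)/(11 + V))
1/(A(1/(5 - 7), 7) + 368*x(16)) = 1/((-2 + 7)/(11 + 1/(5 - 7)) + 368*(-22/3)) = 1/(5/(11 + 1/(-2)) - 8096/3) = 1/(5/(11 - ½) - 8096/3) = 1/(5/(21/2) - 8096/3) = 1/((2/21)*5 - 8096/3) = 1/(10/21 - 8096/3) = 1/(-56662/21) = -21/56662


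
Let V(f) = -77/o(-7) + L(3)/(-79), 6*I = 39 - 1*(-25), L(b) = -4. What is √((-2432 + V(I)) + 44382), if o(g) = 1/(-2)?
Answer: 6*√7299205/79 ≈ 205.19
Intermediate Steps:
o(g) = -½
I = 32/3 (I = (39 - 1*(-25))/6 = (39 + 25)/6 = (⅙)*64 = 32/3 ≈ 10.667)
V(f) = 12170/79 (V(f) = -77/(-½) - 4/(-79) = -77*(-2) - 4*(-1/79) = 154 + 4/79 = 12170/79)
√((-2432 + V(I)) + 44382) = √((-2432 + 12170/79) + 44382) = √(-179958/79 + 44382) = √(3326220/79) = 6*√7299205/79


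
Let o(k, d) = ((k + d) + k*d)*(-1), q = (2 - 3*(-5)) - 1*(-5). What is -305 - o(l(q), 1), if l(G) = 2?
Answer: -300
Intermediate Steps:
q = 22 (q = (2 + 15) + 5 = 17 + 5 = 22)
o(k, d) = -d - k - d*k (o(k, d) = ((d + k) + d*k)*(-1) = (d + k + d*k)*(-1) = -d - k - d*k)
-305 - o(l(q), 1) = -305 - (-1*1 - 1*2 - 1*1*2) = -305 - (-1 - 2 - 2) = -305 - 1*(-5) = -305 + 5 = -300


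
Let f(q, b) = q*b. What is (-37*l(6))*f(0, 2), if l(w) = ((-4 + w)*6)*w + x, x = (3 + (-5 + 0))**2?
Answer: 0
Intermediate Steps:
f(q, b) = b*q
x = 4 (x = (3 - 5)**2 = (-2)**2 = 4)
l(w) = 4 + w*(-24 + 6*w) (l(w) = ((-4 + w)*6)*w + 4 = (-24 + 6*w)*w + 4 = w*(-24 + 6*w) + 4 = 4 + w*(-24 + 6*w))
(-37*l(6))*f(0, 2) = (-37*(4 - 24*6 + 6*6**2))*(2*0) = -37*(4 - 144 + 6*36)*0 = -37*(4 - 144 + 216)*0 = -37*76*0 = -2812*0 = 0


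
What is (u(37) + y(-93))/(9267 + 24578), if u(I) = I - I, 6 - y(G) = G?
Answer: 99/33845 ≈ 0.0029251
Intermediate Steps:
y(G) = 6 - G
u(I) = 0
(u(37) + y(-93))/(9267 + 24578) = (0 + (6 - 1*(-93)))/(9267 + 24578) = (0 + (6 + 93))/33845 = (0 + 99)*(1/33845) = 99*(1/33845) = 99/33845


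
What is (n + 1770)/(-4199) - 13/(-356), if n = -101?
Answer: -539577/1494844 ≈ -0.36096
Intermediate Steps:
(n + 1770)/(-4199) - 13/(-356) = (-101 + 1770)/(-4199) - 13/(-356) = 1669*(-1/4199) - 13*(-1/356) = -1669/4199 + 13/356 = -539577/1494844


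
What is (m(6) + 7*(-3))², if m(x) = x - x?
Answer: 441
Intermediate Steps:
m(x) = 0
(m(6) + 7*(-3))² = (0 + 7*(-3))² = (0 - 21)² = (-21)² = 441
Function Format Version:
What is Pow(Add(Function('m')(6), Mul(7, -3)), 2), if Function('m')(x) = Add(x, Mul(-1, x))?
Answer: 441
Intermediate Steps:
Function('m')(x) = 0
Pow(Add(Function('m')(6), Mul(7, -3)), 2) = Pow(Add(0, Mul(7, -3)), 2) = Pow(Add(0, -21), 2) = Pow(-21, 2) = 441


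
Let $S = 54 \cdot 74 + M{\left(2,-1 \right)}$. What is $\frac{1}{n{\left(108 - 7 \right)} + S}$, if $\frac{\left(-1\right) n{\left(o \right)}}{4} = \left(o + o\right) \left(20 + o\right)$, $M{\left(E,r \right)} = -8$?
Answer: $- \frac{1}{93780} \approx -1.0663 \cdot 10^{-5}$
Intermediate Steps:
$n{\left(o \right)} = - 8 o \left(20 + o\right)$ ($n{\left(o \right)} = - 4 \left(o + o\right) \left(20 + o\right) = - 4 \cdot 2 o \left(20 + o\right) = - 8 o \left(20 + o\right)$)
$S = 3988$ ($S = 54 \cdot 74 - 8 = 3996 - 8 = 3988$)
$\frac{1}{n{\left(108 - 7 \right)} + S} = \frac{1}{- 8 \left(108 - 7\right) \left(20 + \left(108 - 7\right)\right) + 3988} = \frac{1}{\left(-8\right) 101 \left(20 + 101\right) + 3988} = \frac{1}{\left(-8\right) 101 \cdot 121 + 3988} = \frac{1}{-97768 + 3988} = \frac{1}{-93780} = - \frac{1}{93780}$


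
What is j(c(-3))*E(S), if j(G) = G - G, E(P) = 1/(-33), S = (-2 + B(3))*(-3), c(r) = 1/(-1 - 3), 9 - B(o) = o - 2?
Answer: 0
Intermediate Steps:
B(o) = 11 - o (B(o) = 9 - (o - 2) = 9 - (-2 + o) = 9 + (2 - o) = 11 - o)
c(r) = -¼ (c(r) = 1/(-4) = -¼)
S = -18 (S = (-2 + (11 - 1*3))*(-3) = (-2 + (11 - 3))*(-3) = (-2 + 8)*(-3) = 6*(-3) = -18)
E(P) = -1/33
j(G) = 0
j(c(-3))*E(S) = 0*(-1/33) = 0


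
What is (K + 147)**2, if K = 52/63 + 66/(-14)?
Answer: 1658944/81 ≈ 20481.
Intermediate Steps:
K = -35/9 (K = 52*(1/63) + 66*(-1/14) = 52/63 - 33/7 = -35/9 ≈ -3.8889)
(K + 147)**2 = (-35/9 + 147)**2 = (1288/9)**2 = 1658944/81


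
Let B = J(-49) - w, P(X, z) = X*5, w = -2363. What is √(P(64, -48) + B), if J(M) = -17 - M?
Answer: √2715 ≈ 52.106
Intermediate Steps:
P(X, z) = 5*X
B = 2395 (B = (-17 - 1*(-49)) - 1*(-2363) = (-17 + 49) + 2363 = 32 + 2363 = 2395)
√(P(64, -48) + B) = √(5*64 + 2395) = √(320 + 2395) = √2715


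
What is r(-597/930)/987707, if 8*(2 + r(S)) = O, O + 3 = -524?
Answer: -543/7901656 ≈ -6.8720e-5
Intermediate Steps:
O = -527 (O = -3 - 524 = -527)
r(S) = -543/8 (r(S) = -2 + (⅛)*(-527) = -2 - 527/8 = -543/8)
r(-597/930)/987707 = -543/8/987707 = -543/8*1/987707 = -543/7901656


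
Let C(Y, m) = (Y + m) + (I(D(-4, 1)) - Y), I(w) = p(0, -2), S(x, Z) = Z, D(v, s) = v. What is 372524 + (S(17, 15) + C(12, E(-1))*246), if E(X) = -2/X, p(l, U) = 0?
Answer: 373031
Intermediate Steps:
I(w) = 0
C(Y, m) = m (C(Y, m) = (Y + m) + (0 - Y) = (Y + m) - Y = m)
372524 + (S(17, 15) + C(12, E(-1))*246) = 372524 + (15 - 2/(-1)*246) = 372524 + (15 - 2*(-1)*246) = 372524 + (15 + 2*246) = 372524 + (15 + 492) = 372524 + 507 = 373031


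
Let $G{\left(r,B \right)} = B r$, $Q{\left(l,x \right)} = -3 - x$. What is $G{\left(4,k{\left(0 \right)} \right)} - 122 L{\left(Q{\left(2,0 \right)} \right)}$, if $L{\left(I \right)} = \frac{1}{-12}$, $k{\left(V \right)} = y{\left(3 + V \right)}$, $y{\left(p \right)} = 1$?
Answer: $\frac{85}{6} \approx 14.167$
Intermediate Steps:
$k{\left(V \right)} = 1$
$L{\left(I \right)} = - \frac{1}{12}$
$G{\left(4,k{\left(0 \right)} \right)} - 122 L{\left(Q{\left(2,0 \right)} \right)} = 1 \cdot 4 - - \frac{61}{6} = 4 + \frac{61}{6} = \frac{85}{6}$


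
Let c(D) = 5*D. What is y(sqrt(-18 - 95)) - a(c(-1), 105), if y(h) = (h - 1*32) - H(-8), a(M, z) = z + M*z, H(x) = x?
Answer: 396 + I*sqrt(113) ≈ 396.0 + 10.63*I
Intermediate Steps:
y(h) = -24 + h (y(h) = (h - 1*32) - 1*(-8) = (h - 32) + 8 = (-32 + h) + 8 = -24 + h)
y(sqrt(-18 - 95)) - a(c(-1), 105) = (-24 + sqrt(-18 - 95)) - 105*(1 + 5*(-1)) = (-24 + sqrt(-113)) - 105*(1 - 5) = (-24 + I*sqrt(113)) - 105*(-4) = (-24 + I*sqrt(113)) - 1*(-420) = (-24 + I*sqrt(113)) + 420 = 396 + I*sqrt(113)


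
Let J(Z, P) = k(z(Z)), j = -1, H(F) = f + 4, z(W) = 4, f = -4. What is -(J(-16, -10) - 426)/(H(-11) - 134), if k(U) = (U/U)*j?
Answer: -427/134 ≈ -3.1866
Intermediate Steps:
H(F) = 0 (H(F) = -4 + 4 = 0)
k(U) = -1 (k(U) = (U/U)*(-1) = 1*(-1) = -1)
J(Z, P) = -1
-(J(-16, -10) - 426)/(H(-11) - 134) = -(-1 - 426)/(0 - 134) = -(-427)/(-134) = -(-427)*(-1)/134 = -1*427/134 = -427/134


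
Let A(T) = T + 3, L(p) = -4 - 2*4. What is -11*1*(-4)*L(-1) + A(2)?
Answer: -523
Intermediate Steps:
L(p) = -12 (L(p) = -4 - 8 = -12)
A(T) = 3 + T
-11*1*(-4)*L(-1) + A(2) = -11*1*(-4)*(-12) + (3 + 2) = -(-44)*(-12) + 5 = -11*48 + 5 = -528 + 5 = -523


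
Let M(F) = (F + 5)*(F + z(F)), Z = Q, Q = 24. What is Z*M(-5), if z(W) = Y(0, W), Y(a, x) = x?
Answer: 0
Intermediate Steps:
z(W) = W
Z = 24
M(F) = 2*F*(5 + F) (M(F) = (F + 5)*(F + F) = (5 + F)*(2*F) = 2*F*(5 + F))
Z*M(-5) = 24*(2*(-5)*(5 - 5)) = 24*(2*(-5)*0) = 24*0 = 0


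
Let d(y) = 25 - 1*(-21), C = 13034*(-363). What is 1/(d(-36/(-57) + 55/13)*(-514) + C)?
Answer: -1/4754986 ≈ -2.1031e-7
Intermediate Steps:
C = -4731342
d(y) = 46 (d(y) = 25 + 21 = 46)
1/(d(-36/(-57) + 55/13)*(-514) + C) = 1/(46*(-514) - 4731342) = 1/(-23644 - 4731342) = 1/(-4754986) = -1/4754986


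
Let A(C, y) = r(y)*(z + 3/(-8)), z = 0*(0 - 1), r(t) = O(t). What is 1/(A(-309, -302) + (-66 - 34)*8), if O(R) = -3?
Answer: -8/6391 ≈ -0.0012518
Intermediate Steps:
r(t) = -3
z = 0 (z = 0*(-1) = 0)
A(C, y) = 9/8 (A(C, y) = -3*(0 + 3/(-8)) = -3*(0 + 3*(-⅛)) = -3*(0 - 3/8) = -3*(-3/8) = 9/8)
1/(A(-309, -302) + (-66 - 34)*8) = 1/(9/8 + (-66 - 34)*8) = 1/(9/8 - 100*8) = 1/(9/8 - 800) = 1/(-6391/8) = -8/6391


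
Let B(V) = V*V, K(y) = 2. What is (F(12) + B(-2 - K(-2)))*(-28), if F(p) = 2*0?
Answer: -448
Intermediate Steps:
F(p) = 0
B(V) = V²
(F(12) + B(-2 - K(-2)))*(-28) = (0 + (-2 - 1*2)²)*(-28) = (0 + (-2 - 2)²)*(-28) = (0 + (-4)²)*(-28) = (0 + 16)*(-28) = 16*(-28) = -448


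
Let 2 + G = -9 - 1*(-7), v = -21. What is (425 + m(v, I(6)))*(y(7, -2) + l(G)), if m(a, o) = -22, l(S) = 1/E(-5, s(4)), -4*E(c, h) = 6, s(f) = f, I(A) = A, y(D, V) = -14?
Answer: -17732/3 ≈ -5910.7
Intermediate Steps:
E(c, h) = -3/2 (E(c, h) = -1/4*6 = -3/2)
G = -4 (G = -2 + (-9 - 1*(-7)) = -2 + (-9 + 7) = -2 - 2 = -4)
l(S) = -2/3 (l(S) = 1/(-3/2) = -2/3)
(425 + m(v, I(6)))*(y(7, -2) + l(G)) = (425 - 22)*(-14 - 2/3) = 403*(-44/3) = -17732/3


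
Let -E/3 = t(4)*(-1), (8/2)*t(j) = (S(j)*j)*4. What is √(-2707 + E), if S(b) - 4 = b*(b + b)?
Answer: 5*I*√91 ≈ 47.697*I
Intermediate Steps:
S(b) = 4 + 2*b² (S(b) = 4 + b*(b + b) = 4 + b*(2*b) = 4 + 2*b²)
t(j) = j*(4 + 2*j²) (t(j) = (((4 + 2*j²)*j)*4)/4 = ((j*(4 + 2*j²))*4)/4 = (4*j*(4 + 2*j²))/4 = j*(4 + 2*j²))
E = 432 (E = -3*2*4*(2 + 4²)*(-1) = -3*2*4*(2 + 16)*(-1) = -3*2*4*18*(-1) = -432*(-1) = -3*(-144) = 432)
√(-2707 + E) = √(-2707 + 432) = √(-2275) = 5*I*√91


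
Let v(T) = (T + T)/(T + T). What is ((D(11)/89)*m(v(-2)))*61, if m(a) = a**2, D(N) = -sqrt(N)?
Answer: -61*sqrt(11)/89 ≈ -2.2732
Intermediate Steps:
v(T) = 1 (v(T) = (2*T)/((2*T)) = (2*T)*(1/(2*T)) = 1)
((D(11)/89)*m(v(-2)))*61 = ((-sqrt(11)/89)*1**2)*61 = ((-sqrt(11)*(1/89))*1)*61 = (-sqrt(11)/89*1)*61 = -sqrt(11)/89*61 = -61*sqrt(11)/89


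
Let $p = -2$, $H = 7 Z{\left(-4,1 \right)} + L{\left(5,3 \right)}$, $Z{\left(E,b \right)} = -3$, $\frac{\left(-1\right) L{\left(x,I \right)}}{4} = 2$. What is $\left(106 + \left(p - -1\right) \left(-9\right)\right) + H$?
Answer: $86$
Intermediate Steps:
$L{\left(x,I \right)} = -8$ ($L{\left(x,I \right)} = \left(-4\right) 2 = -8$)
$H = -29$ ($H = 7 \left(-3\right) - 8 = -21 - 8 = -29$)
$\left(106 + \left(p - -1\right) \left(-9\right)\right) + H = \left(106 + \left(-2 - -1\right) \left(-9\right)\right) - 29 = \left(106 + \left(-2 + \left(-3 + 4\right)\right) \left(-9\right)\right) - 29 = \left(106 + \left(-2 + 1\right) \left(-9\right)\right) - 29 = \left(106 - -9\right) - 29 = \left(106 + 9\right) - 29 = 115 - 29 = 86$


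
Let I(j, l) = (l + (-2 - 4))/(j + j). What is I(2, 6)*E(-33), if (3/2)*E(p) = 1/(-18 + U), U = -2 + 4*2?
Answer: 0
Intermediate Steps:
U = 6 (U = -2 + 8 = 6)
I(j, l) = (-6 + l)/(2*j) (I(j, l) = (l - 6)/((2*j)) = (-6 + l)*(1/(2*j)) = (-6 + l)/(2*j))
E(p) = -1/18 (E(p) = 2/(3*(-18 + 6)) = (⅔)/(-12) = (⅔)*(-1/12) = -1/18)
I(2, 6)*E(-33) = ((½)*(-6 + 6)/2)*(-1/18) = ((½)*(½)*0)*(-1/18) = 0*(-1/18) = 0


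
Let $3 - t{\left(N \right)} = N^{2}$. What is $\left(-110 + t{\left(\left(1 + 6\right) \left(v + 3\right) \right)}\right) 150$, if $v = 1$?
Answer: $-133650$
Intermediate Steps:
$t{\left(N \right)} = 3 - N^{2}$
$\left(-110 + t{\left(\left(1 + 6\right) \left(v + 3\right) \right)}\right) 150 = \left(-110 + \left(3 - \left(\left(1 + 6\right) \left(1 + 3\right)\right)^{2}\right)\right) 150 = \left(-110 + \left(3 - \left(7 \cdot 4\right)^{2}\right)\right) 150 = \left(-110 + \left(3 - 28^{2}\right)\right) 150 = \left(-110 + \left(3 - 784\right)\right) 150 = \left(-110 - 781\right) 150 = \left(-891\right) 150 = -133650$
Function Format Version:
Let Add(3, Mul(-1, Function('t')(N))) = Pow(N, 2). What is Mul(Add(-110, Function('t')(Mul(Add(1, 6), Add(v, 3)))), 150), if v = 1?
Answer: -133650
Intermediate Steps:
Function('t')(N) = Add(3, Mul(-1, Pow(N, 2)))
Mul(Add(-110, Function('t')(Mul(Add(1, 6), Add(v, 3)))), 150) = Mul(Add(-110, Add(3, Mul(-1, Pow(Mul(Add(1, 6), Add(1, 3)), 2)))), 150) = Mul(Add(-110, Add(3, Mul(-1, Pow(Mul(7, 4), 2)))), 150) = Mul(Add(-110, Add(3, Mul(-1, Pow(28, 2)))), 150) = Mul(Add(-110, Add(3, Mul(-1, 784))), 150) = Mul(Add(-110, Add(3, -784)), 150) = Mul(Add(-110, -781), 150) = Mul(-891, 150) = -133650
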